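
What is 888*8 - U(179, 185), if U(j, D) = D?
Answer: 6919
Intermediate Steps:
888*8 - U(179, 185) = 888*8 - 1*185 = 7104 - 185 = 6919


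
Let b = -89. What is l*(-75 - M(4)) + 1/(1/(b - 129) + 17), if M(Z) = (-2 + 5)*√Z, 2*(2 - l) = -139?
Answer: -42914579/7410 ≈ -5791.4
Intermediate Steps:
l = 143/2 (l = 2 - ½*(-139) = 2 + 139/2 = 143/2 ≈ 71.500)
M(Z) = 3*√Z
l*(-75 - M(4)) + 1/(1/(b - 129) + 17) = 143*(-75 - 3*√4)/2 + 1/(1/(-89 - 129) + 17) = 143*(-75 - 3*2)/2 + 1/(1/(-218) + 17) = 143*(-75 - 1*6)/2 + 1/(-1/218 + 17) = 143*(-75 - 6)/2 + 1/(3705/218) = (143/2)*(-81) + 218/3705 = -11583/2 + 218/3705 = -42914579/7410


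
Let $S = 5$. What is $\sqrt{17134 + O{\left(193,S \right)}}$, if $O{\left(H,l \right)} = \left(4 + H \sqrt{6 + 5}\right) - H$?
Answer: $\sqrt{16945 + 193 \sqrt{11}} \approx 132.61$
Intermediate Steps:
$O{\left(H,l \right)} = 4 - H + H \sqrt{11}$ ($O{\left(H,l \right)} = \left(4 + H \sqrt{11}\right) - H = 4 - H + H \sqrt{11}$)
$\sqrt{17134 + O{\left(193,S \right)}} = \sqrt{17134 + \left(4 - 193 + 193 \sqrt{11}\right)} = \sqrt{17134 - \left(189 - 193 \sqrt{11}\right)} = \sqrt{16945 + 193 \sqrt{11}}$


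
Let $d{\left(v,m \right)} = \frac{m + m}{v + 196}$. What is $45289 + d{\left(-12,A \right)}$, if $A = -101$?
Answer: $\frac{4166487}{92} \approx 45288.0$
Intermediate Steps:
$d{\left(v,m \right)} = \frac{2 m}{196 + v}$
$45289 + d{\left(-12,A \right)} = 45289 + 2 \left(-101\right) \frac{1}{196 - 12} = 45289 + 2 \left(-101\right) \frac{1}{184} = 45289 - \frac{101}{92} = \frac{4166487}{92}$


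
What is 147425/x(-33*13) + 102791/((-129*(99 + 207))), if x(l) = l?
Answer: -1954517263/5644782 ≈ -346.25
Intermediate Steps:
147425/x(-33*13) + 102791/((-129*(99 + 207))) = 147425/((-33*13)) + 102791/((-129*(99 + 207))) = 147425/(-429) + 102791/((-129*306)) = 147425*(-1/429) + 102791/(-39474) = -147425/429 + 102791*(-1/39474) = -147425/429 - 102791/39474 = -1954517263/5644782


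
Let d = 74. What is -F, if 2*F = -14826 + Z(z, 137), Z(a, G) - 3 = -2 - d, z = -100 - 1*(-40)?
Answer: 14899/2 ≈ 7449.5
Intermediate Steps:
z = -60 (z = -100 + 40 = -60)
Z(a, G) = -73 (Z(a, G) = 3 + (-2 - 1*74) = 3 + (-2 - 74) = 3 - 76 = -73)
F = -14899/2 (F = (-14826 - 73)/2 = (1/2)*(-14899) = -14899/2 ≈ -7449.5)
-F = -1*(-14899/2) = 14899/2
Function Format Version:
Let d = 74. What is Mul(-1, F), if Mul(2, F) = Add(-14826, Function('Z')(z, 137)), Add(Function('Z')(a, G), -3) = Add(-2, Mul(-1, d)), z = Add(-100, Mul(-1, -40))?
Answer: Rational(14899, 2) ≈ 7449.5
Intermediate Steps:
z = -60 (z = Add(-100, 40) = -60)
Function('Z')(a, G) = -73 (Function('Z')(a, G) = Add(3, Add(-2, Mul(-1, 74))) = Add(3, Add(-2, -74)) = Add(3, -76) = -73)
F = Rational(-14899, 2) (F = Mul(Rational(1, 2), Add(-14826, -73)) = Mul(Rational(1, 2), -14899) = Rational(-14899, 2) ≈ -7449.5)
Mul(-1, F) = Mul(-1, Rational(-14899, 2)) = Rational(14899, 2)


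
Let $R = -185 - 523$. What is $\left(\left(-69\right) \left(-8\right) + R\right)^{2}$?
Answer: $24336$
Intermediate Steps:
$R = -708$ ($R = -185 - 523 = -708$)
$\left(\left(-69\right) \left(-8\right) + R\right)^{2} = \left(\left(-69\right) \left(-8\right) - 708\right)^{2} = \left(552 - 708\right)^{2} = \left(-156\right)^{2} = 24336$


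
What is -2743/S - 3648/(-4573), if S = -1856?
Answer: 19314427/8487488 ≈ 2.2756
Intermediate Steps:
-2743/S - 3648/(-4573) = -2743/(-1856) - 3648/(-4573) = -2743*(-1/1856) - 3648*(-1/4573) = 2743/1856 + 3648/4573 = 19314427/8487488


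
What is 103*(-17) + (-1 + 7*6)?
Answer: -1710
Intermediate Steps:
103*(-17) + (-1 + 7*6) = -1751 + (-1 + 42) = -1751 + 41 = -1710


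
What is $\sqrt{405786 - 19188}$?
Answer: $\sqrt{386598} \approx 621.77$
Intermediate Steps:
$\sqrt{405786 - 19188} = \sqrt{386598}$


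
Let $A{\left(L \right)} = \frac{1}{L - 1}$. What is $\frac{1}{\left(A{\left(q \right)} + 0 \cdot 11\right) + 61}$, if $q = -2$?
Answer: $\frac{3}{182} \approx 0.016484$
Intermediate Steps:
$A{\left(L \right)} = \frac{1}{-1 + L}$
$\frac{1}{\left(A{\left(q \right)} + 0 \cdot 11\right) + 61} = \frac{1}{\left(\frac{1}{-1 - 2} + 0 \cdot 11\right) + 61} = \frac{1}{\left(\frac{1}{-3} + 0\right) + 61} = \frac{1}{\left(- \frac{1}{3} + 0\right) + 61} = \frac{1}{- \frac{1}{3} + 61} = \frac{1}{\frac{182}{3}} = \frac{3}{182}$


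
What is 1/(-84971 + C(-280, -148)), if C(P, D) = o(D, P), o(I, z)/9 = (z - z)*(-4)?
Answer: -1/84971 ≈ -1.1769e-5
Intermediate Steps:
o(I, z) = 0 (o(I, z) = 9*((z - z)*(-4)) = 9*(0*(-4)) = 9*0 = 0)
C(P, D) = 0
1/(-84971 + C(-280, -148)) = 1/(-84971 + 0) = 1/(-84971) = -1/84971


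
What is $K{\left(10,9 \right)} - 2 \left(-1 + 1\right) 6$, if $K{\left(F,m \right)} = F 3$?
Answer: $0$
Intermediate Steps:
$K{\left(F,m \right)} = 3 F$
$K{\left(10,9 \right)} - 2 \left(-1 + 1\right) 6 = 3 \cdot 10 - 2 \left(-1 + 1\right) 6 = 30 - 2 \cdot 0 \cdot 6 = 30 \left(-1\right) 0 \cdot 6 = 30 \cdot 0 \cdot 6 = 30 \cdot 0 = 0$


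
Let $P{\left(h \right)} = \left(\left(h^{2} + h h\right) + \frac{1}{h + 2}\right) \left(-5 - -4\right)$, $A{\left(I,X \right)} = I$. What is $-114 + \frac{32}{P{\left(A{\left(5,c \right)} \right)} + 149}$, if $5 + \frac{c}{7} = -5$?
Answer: $- \frac{19666}{173} \approx -113.68$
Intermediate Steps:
$c = -70$ ($c = -35 + 7 \left(-5\right) = -35 - 35 = -70$)
$P{\left(h \right)} = - \frac{1}{2 + h} - 2 h^{2}$ ($P{\left(h \right)} = \left(\left(h^{2} + h^{2}\right) + \frac{1}{2 + h}\right) \left(-5 + 4\right) = \left(2 h^{2} + \frac{1}{2 + h}\right) \left(-1\right) = \left(\frac{1}{2 + h} + 2 h^{2}\right) \left(-1\right) = - \frac{1}{2 + h} - 2 h^{2}$)
$-114 + \frac{32}{P{\left(A{\left(5,c \right)} \right)} + 149} = -114 + \frac{32}{\frac{-1 - 4 \cdot 5^{2} - 2 \cdot 5^{3}}{2 + 5} + 149} = -114 + \frac{32}{\frac{-1 - 100 - 250}{7} + 149} = -114 + \frac{32}{\frac{1}{7} \left(-351\right) + 149} = -114 + \frac{32}{- \frac{351}{7} + 149} = -114 + \frac{32}{\frac{692}{7}} = -114 + 32 \cdot \frac{7}{692} = -114 + \frac{56}{173} = - \frac{19666}{173}$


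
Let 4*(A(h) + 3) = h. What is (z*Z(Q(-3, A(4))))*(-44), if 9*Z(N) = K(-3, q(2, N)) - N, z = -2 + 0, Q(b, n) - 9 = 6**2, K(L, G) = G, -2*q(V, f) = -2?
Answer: -3872/9 ≈ -430.22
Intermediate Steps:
A(h) = -3 + h/4
q(V, f) = 1 (q(V, f) = -1/2*(-2) = 1)
Q(b, n) = 45 (Q(b, n) = 9 + 6**2 = 9 + 36 = 45)
z = -2
Z(N) = 1/9 - N/9 (Z(N) = (1 - N)/9 = 1/9 - N/9)
(z*Z(Q(-3, A(4))))*(-44) = -2*(1/9 - 1/9*45)*(-44) = -2*(1/9 - 5)*(-44) = -2*(-44/9)*(-44) = (88/9)*(-44) = -3872/9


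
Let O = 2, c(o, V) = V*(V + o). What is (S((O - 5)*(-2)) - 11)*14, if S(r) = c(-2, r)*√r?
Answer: -154 + 336*√6 ≈ 669.03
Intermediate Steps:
S(r) = r^(3/2)*(-2 + r) (S(r) = (r*(r - 2))*√r = (r*(-2 + r))*√r = r^(3/2)*(-2 + r))
(S((O - 5)*(-2)) - 11)*14 = (((2 - 5)*(-2))^(3/2)*(-2 + (2 - 5)*(-2)) - 11)*14 = ((-3*(-2))^(3/2)*(-2 - 3*(-2)) - 11)*14 = (6^(3/2)*(-2 + 6) - 11)*14 = ((6*√6)*4 - 11)*14 = (24*√6 - 11)*14 = (-11 + 24*√6)*14 = -154 + 336*√6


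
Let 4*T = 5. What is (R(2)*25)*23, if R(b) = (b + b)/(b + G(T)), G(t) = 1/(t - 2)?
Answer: 3450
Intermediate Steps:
T = 5/4 (T = (1/4)*5 = 5/4 ≈ 1.2500)
G(t) = 1/(-2 + t)
R(b) = 2*b/(-4/3 + b) (R(b) = (b + b)/(b + 1/(-2 + 5/4)) = (2*b)/(b + 1/(-3/4)) = (2*b)/(b - 4/3) = (2*b)/(-4/3 + b) = 2*b/(-4/3 + b))
(R(2)*25)*23 = ((6*2/(-4 + 3*2))*25)*23 = ((6*2/(-4 + 6))*25)*23 = ((6*2/2)*25)*23 = ((6*2*(1/2))*25)*23 = (6*25)*23 = 150*23 = 3450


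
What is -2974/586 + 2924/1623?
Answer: -1556669/475539 ≈ -3.2735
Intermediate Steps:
-2974/586 + 2924/1623 = -2974*1/586 + 2924*(1/1623) = -1487/293 + 2924/1623 = -1556669/475539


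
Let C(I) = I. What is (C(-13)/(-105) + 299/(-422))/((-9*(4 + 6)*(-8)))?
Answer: -25909/31903200 ≈ -0.00081211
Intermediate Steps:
(C(-13)/(-105) + 299/(-422))/((-9*(4 + 6)*(-8))) = (-13/(-105) + 299/(-422))/((-9*(4 + 6)*(-8))) = (-13*(-1/105) + 299*(-1/422))/((-9*10*(-8))) = (13/105 - 299/422)/((-90*(-8))) = -25909/44310/720 = -25909/44310*1/720 = -25909/31903200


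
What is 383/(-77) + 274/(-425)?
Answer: -183873/32725 ≈ -5.6187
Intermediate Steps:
383/(-77) + 274/(-425) = 383*(-1/77) + 274*(-1/425) = -383/77 - 274/425 = -183873/32725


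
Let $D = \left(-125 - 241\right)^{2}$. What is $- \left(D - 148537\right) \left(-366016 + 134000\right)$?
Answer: $-3383025296$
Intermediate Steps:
$D = 133956$ ($D = \left(-366\right)^{2} = 133956$)
$- \left(D - 148537\right) \left(-366016 + 134000\right) = - \left(133956 - 148537\right) \left(-366016 + 134000\right) = - \left(-14581\right) \left(-232016\right) = \left(-1\right) 3383025296 = -3383025296$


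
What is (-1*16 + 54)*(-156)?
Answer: -5928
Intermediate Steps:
(-1*16 + 54)*(-156) = (-16 + 54)*(-156) = 38*(-156) = -5928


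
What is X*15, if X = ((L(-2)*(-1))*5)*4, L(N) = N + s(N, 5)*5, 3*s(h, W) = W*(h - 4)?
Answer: 15600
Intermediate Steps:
s(h, W) = W*(-4 + h)/3 (s(h, W) = (W*(h - 4))/3 = (W*(-4 + h))/3 = W*(-4 + h)/3)
L(N) = -100/3 + 28*N/3 (L(N) = N + ((⅓)*5*(-4 + N))*5 = N + (-20/3 + 5*N/3)*5 = N + (-100/3 + 25*N/3) = -100/3 + 28*N/3)
X = 1040 (X = (((-100/3 + (28/3)*(-2))*(-1))*5)*4 = (((-100/3 - 56/3)*(-1))*5)*4 = (-52*(-1)*5)*4 = (52*5)*4 = 260*4 = 1040)
X*15 = 1040*15 = 15600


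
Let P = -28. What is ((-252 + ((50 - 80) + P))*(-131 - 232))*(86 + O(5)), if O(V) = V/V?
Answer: 9790110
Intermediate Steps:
O(V) = 1
((-252 + ((50 - 80) + P))*(-131 - 232))*(86 + O(5)) = ((-252 + ((50 - 80) - 28))*(-131 - 232))*(86 + 1) = ((-252 + (-30 - 28))*(-363))*87 = ((-252 - 58)*(-363))*87 = -310*(-363)*87 = 112530*87 = 9790110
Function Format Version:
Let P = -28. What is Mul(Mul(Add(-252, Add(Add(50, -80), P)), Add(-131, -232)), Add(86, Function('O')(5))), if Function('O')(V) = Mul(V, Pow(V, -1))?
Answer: 9790110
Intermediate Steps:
Function('O')(V) = 1
Mul(Mul(Add(-252, Add(Add(50, -80), P)), Add(-131, -232)), Add(86, Function('O')(5))) = Mul(Mul(Add(-252, Add(Add(50, -80), -28)), Add(-131, -232)), Add(86, 1)) = Mul(Mul(Add(-252, Add(-30, -28)), -363), 87) = Mul(Mul(Add(-252, -58), -363), 87) = Mul(Mul(-310, -363), 87) = Mul(112530, 87) = 9790110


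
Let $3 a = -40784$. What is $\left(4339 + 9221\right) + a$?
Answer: $- \frac{104}{3} \approx -34.667$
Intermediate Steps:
$a = - \frac{40784}{3}$ ($a = \frac{1}{3} \left(-40784\right) = - \frac{40784}{3} \approx -13595.0$)
$\left(4339 + 9221\right) + a = \left(4339 + 9221\right) - \frac{40784}{3} = 13560 - \frac{40784}{3} = - \frac{104}{3}$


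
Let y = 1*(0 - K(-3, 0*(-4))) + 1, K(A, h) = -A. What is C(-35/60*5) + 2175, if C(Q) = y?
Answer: 2173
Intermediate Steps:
y = -2 (y = 1*(0 - (-1)*(-3)) + 1 = 1*(0 - 1*3) + 1 = 1*(0 - 3) + 1 = 1*(-3) + 1 = -3 + 1 = -2)
C(Q) = -2
C(-35/60*5) + 2175 = -2 + 2175 = 2173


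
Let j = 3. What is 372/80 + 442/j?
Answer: 9119/60 ≈ 151.98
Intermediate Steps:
372/80 + 442/j = 372/80 + 442/3 = 372*(1/80) + 442*(⅓) = 93/20 + 442/3 = 9119/60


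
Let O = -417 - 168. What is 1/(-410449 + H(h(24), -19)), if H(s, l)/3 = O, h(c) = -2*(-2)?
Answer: -1/412204 ≈ -2.4260e-6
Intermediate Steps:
h(c) = 4
O = -585
H(s, l) = -1755 (H(s, l) = 3*(-585) = -1755)
1/(-410449 + H(h(24), -19)) = 1/(-410449 - 1755) = 1/(-412204) = -1/412204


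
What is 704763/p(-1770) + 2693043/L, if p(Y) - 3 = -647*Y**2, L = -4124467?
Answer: -1820556009989364/2786746030476233 ≈ -0.65329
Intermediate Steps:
p(Y) = 3 - 647*Y**2
704763/p(-1770) + 2693043/L = 704763/(3 - 647*(-1770)**2) + 2693043/(-4124467) = 704763/(3 - 647*3132900) + 2693043*(-1/4124467) = 704763/(3 - 2026986300) - 2693043/4124467 = 704763/(-2026986297) - 2693043/4124467 = 704763*(-1/2026986297) - 2693043/4124467 = -234921/675662099 - 2693043/4124467 = -1820556009989364/2786746030476233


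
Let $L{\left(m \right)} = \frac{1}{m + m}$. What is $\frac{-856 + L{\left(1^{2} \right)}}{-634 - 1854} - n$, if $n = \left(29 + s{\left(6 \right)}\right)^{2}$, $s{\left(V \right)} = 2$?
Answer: $- \frac{4780225}{4976} \approx -960.66$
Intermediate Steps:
$L{\left(m \right)} = \frac{1}{2 m}$
$n = 961$ ($n = \left(29 + 2\right)^{2} = 31^{2} = 961$)
$\frac{-856 + L{\left(1^{2} \right)}}{-634 - 1854} - n = \frac{-856 + \frac{1}{2 \cdot 1^{2}}}{-634 - 1854} - 961 = \frac{-856 + \frac{1}{2 \cdot 1}}{-2488} - 961 = \left(-856 + \frac{1}{2} \cdot 1\right) \left(- \frac{1}{2488}\right) - 961 = \left(-856 + \frac{1}{2}\right) \left(- \frac{1}{2488}\right) - 961 = \left(- \frac{1711}{2}\right) \left(- \frac{1}{2488}\right) - 961 = \frac{1711}{4976} - 961 = - \frac{4780225}{4976}$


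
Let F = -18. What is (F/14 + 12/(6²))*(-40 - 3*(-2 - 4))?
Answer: 440/21 ≈ 20.952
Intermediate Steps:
(F/14 + 12/(6²))*(-40 - 3*(-2 - 4)) = (-18/14 + 12/(6²))*(-40 - 3*(-2 - 4)) = (-18*1/14 + 12/36)*(-40 - 3*(-6)) = (-9/7 + 12*(1/36))*(-40 + 18) = (-9/7 + ⅓)*(-22) = -20/21*(-22) = 440/21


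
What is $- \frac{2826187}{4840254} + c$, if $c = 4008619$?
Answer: $\frac{19402731323039}{4840254} \approx 4.0086 \cdot 10^{6}$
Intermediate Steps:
$- \frac{2826187}{4840254} + c = - \frac{2826187}{4840254} + 4008619 = \frac{19402731323039}{4840254}$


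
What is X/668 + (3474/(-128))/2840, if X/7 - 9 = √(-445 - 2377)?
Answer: 2572641/30353920 + 7*I*√2822/668 ≈ 0.084755 + 0.55667*I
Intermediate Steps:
X = 63 + 7*I*√2822 (X = 63 + 7*√(-445 - 2377) = 63 + 7*√(-2822) = 63 + 7*(I*√2822) = 63 + 7*I*√2822 ≈ 63.0 + 371.86*I)
X/668 + (3474/(-128))/2840 = (63 + 7*I*√2822)/668 + (3474/(-128))/2840 = (63 + 7*I*√2822)*(1/668) + (3474*(-1/128))*(1/2840) = (63/668 + 7*I*√2822/668) - 1737/64*1/2840 = (63/668 + 7*I*√2822/668) - 1737/181760 = 2572641/30353920 + 7*I*√2822/668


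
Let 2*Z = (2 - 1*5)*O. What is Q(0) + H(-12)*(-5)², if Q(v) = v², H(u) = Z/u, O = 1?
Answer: 25/8 ≈ 3.1250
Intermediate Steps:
Z = -3/2 (Z = ((2 - 1*5)*1)/2 = ((2 - 5)*1)/2 = (-3*1)/2 = (½)*(-3) = -3/2 ≈ -1.5000)
H(u) = -3/(2*u)
Q(0) + H(-12)*(-5)² = 0² - 3/2/(-12)*(-5)² = 0 - 3/2*(-1/12)*25 = 0 + (⅛)*25 = 0 + 25/8 = 25/8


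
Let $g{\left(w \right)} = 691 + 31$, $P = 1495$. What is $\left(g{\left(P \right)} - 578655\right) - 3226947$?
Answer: $-3804880$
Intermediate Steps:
$g{\left(w \right)} = 722$
$\left(g{\left(P \right)} - 578655\right) - 3226947 = \left(722 - 578655\right) - 3226947 = -577933 - 3226947 = -3804880$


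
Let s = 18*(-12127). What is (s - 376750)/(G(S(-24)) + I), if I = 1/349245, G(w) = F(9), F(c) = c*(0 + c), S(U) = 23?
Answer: -103906673910/14144423 ≈ -7346.1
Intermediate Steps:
F(c) = c² (F(c) = c*c = c²)
G(w) = 81 (G(w) = 9² = 81)
s = -218286
I = 1/349245 ≈ 2.8633e-6
(s - 376750)/(G(S(-24)) + I) = (-218286 - 376750)/(81 + 1/349245) = -595036/28288846/349245 = -595036*349245/28288846 = -103906673910/14144423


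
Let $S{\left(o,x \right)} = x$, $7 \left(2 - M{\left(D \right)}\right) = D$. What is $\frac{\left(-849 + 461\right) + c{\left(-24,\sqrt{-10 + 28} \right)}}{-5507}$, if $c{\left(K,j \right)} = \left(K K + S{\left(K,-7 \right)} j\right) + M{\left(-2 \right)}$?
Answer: $- \frac{1332}{38549} + \frac{21 \sqrt{2}}{5507} \approx -0.029161$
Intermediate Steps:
$M{\left(D \right)} = 2 - \frac{D}{7}$
$c{\left(K,j \right)} = \frac{16}{7} + K^{2} - 7 j$ ($c{\left(K,j \right)} = \left(K K - 7 j\right) + \left(2 - - \frac{2}{7}\right) = \left(K^{2} - 7 j\right) + \left(2 + \frac{2}{7}\right) = \left(K^{2} - 7 j\right) + \frac{16}{7} = \frac{16}{7} + K^{2} - 7 j$)
$\frac{\left(-849 + 461\right) + c{\left(-24,\sqrt{-10 + 28} \right)}}{-5507} = \frac{\left(-849 + 461\right) + \left(\frac{16}{7} + \left(-24\right)^{2} - 7 \sqrt{-10 + 28}\right)}{-5507} = \left(-388 + \left(\frac{16}{7} + 576 - 7 \sqrt{18}\right)\right) \left(- \frac{1}{5507}\right) = \left(-388 + \left(\frac{16}{7} + 576 - 7 \cdot 3 \sqrt{2}\right)\right) \left(- \frac{1}{5507}\right) = \left(-388 + \left(\frac{16}{7} + 576 - 21 \sqrt{2}\right)\right) \left(- \frac{1}{5507}\right) = \left(-388 + \left(\frac{4048}{7} - 21 \sqrt{2}\right)\right) \left(- \frac{1}{5507}\right) = \left(\frac{1332}{7} - 21 \sqrt{2}\right) \left(- \frac{1}{5507}\right) = - \frac{1332}{38549} + \frac{21 \sqrt{2}}{5507}$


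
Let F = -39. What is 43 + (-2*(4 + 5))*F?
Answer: 745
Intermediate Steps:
43 + (-2*(4 + 5))*F = 43 - 2*(4 + 5)*(-39) = 43 - 2*9*(-39) = 43 - 18*(-39) = 43 + 702 = 745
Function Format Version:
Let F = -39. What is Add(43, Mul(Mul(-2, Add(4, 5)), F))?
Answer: 745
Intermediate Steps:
Add(43, Mul(Mul(-2, Add(4, 5)), F)) = Add(43, Mul(Mul(-2, Add(4, 5)), -39)) = Add(43, Mul(Mul(-2, 9), -39)) = Add(43, Mul(-18, -39)) = Add(43, 702) = 745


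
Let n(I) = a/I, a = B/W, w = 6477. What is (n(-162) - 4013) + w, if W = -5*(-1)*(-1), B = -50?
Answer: 199579/81 ≈ 2463.9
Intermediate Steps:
W = -5 (W = 5*(-1) = -5)
a = 10 (a = -50/(-5) = -50*(-⅕) = 10)
n(I) = 10/I
(n(-162) - 4013) + w = (10/(-162) - 4013) + 6477 = (10*(-1/162) - 4013) + 6477 = (-5/81 - 4013) + 6477 = -325058/81 + 6477 = 199579/81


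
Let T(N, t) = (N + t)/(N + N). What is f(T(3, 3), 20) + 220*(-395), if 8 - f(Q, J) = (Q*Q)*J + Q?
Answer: -86913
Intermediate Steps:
T(N, t) = (N + t)/(2*N) (T(N, t) = (N + t)/((2*N)) = (N + t)*(1/(2*N)) = (N + t)/(2*N))
f(Q, J) = 8 - Q - J*Q² (f(Q, J) = 8 - ((Q*Q)*J + Q) = 8 - (Q²*J + Q) = 8 - (J*Q² + Q) = 8 - (Q + J*Q²) = 8 + (-Q - J*Q²) = 8 - Q - J*Q²)
f(T(3, 3), 20) + 220*(-395) = (8 - (3 + 3)/(2*3) - 1*20*((½)*(3 + 3)/3)²) + 220*(-395) = (8 - 6/(2*3) - 1*20*((½)*(⅓)*6)²) - 86900 = (8 - 1*1 - 1*20*1²) - 86900 = (8 - 1 - 1*20*1) - 86900 = (8 - 1 - 20) - 86900 = -13 - 86900 = -86913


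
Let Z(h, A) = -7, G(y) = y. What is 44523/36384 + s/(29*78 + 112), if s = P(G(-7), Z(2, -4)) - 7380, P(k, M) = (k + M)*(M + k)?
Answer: -25947509/14395936 ≈ -1.8024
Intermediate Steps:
P(k, M) = (M + k)² (P(k, M) = (M + k)*(M + k) = (M + k)²)
s = -7184 (s = (-7 - 7)² - 7380 = (-14)² - 7380 = 196 - 7380 = -7184)
44523/36384 + s/(29*78 + 112) = 44523/36384 - 7184/(29*78 + 112) = 44523*(1/36384) - 7184/(2262 + 112) = 14841/12128 - 7184/2374 = 14841/12128 - 7184*1/2374 = 14841/12128 - 3592/1187 = -25947509/14395936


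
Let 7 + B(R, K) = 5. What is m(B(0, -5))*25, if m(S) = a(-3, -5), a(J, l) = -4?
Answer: -100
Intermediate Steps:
B(R, K) = -2 (B(R, K) = -7 + 5 = -2)
m(S) = -4
m(B(0, -5))*25 = -4*25 = -100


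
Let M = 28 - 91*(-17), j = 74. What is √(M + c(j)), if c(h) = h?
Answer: √1649 ≈ 40.608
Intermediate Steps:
M = 1575 (M = 28 + 1547 = 1575)
√(M + c(j)) = √(1575 + 74) = √1649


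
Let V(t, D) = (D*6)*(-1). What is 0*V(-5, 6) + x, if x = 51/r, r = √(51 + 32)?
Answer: 51*√83/83 ≈ 5.5980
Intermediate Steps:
r = √83 ≈ 9.1104
V(t, D) = -6*D (V(t, D) = (6*D)*(-1) = -6*D)
x = 51*√83/83 (x = 51/(√83) = 51*(√83/83) = 51*√83/83 ≈ 5.5980)
0*V(-5, 6) + x = 0*(-6*6) + 51*√83/83 = 0*(-36) + 51*√83/83 = 0 + 51*√83/83 = 51*√83/83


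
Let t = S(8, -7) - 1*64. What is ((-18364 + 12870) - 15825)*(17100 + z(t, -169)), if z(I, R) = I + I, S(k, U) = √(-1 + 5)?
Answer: -361911344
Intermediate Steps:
S(k, U) = 2 (S(k, U) = √4 = 2)
t = -62 (t = 2 - 1*64 = 2 - 64 = -62)
z(I, R) = 2*I
((-18364 + 12870) - 15825)*(17100 + z(t, -169)) = ((-18364 + 12870) - 15825)*(17100 + 2*(-62)) = (-5494 - 15825)*(17100 - 124) = -21319*16976 = -361911344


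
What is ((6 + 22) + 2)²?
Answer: 900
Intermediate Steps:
((6 + 22) + 2)² = (28 + 2)² = 30² = 900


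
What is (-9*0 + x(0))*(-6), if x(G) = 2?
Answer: -12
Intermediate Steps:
(-9*0 + x(0))*(-6) = (-9*0 + 2)*(-6) = (0 + 2)*(-6) = 2*(-6) = -12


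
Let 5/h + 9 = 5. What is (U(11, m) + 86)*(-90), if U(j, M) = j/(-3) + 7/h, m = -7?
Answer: -6906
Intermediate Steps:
h = -5/4 (h = 5/(-9 + 5) = 5/(-4) = 5*(-¼) = -5/4 ≈ -1.2500)
U(j, M) = -28/5 - j/3 (U(j, M) = j/(-3) + 7/(-5/4) = j*(-⅓) + 7*(-⅘) = -j/3 - 28/5 = -28/5 - j/3)
(U(11, m) + 86)*(-90) = ((-28/5 - ⅓*11) + 86)*(-90) = ((-28/5 - 11/3) + 86)*(-90) = (-139/15 + 86)*(-90) = (1151/15)*(-90) = -6906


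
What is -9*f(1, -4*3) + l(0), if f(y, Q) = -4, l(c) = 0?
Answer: 36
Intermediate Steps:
-9*f(1, -4*3) + l(0) = -9*(-4) + 0 = 36 + 0 = 36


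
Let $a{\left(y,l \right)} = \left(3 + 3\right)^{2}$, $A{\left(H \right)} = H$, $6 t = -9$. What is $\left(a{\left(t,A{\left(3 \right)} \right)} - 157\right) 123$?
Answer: $-14883$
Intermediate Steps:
$t = - \frac{3}{2}$ ($t = \frac{1}{6} \left(-9\right) = - \frac{3}{2} \approx -1.5$)
$a{\left(y,l \right)} = 36$ ($a{\left(y,l \right)} = 6^{2} = 36$)
$\left(a{\left(t,A{\left(3 \right)} \right)} - 157\right) 123 = \left(36 - 157\right) 123 = \left(-121\right) 123 = -14883$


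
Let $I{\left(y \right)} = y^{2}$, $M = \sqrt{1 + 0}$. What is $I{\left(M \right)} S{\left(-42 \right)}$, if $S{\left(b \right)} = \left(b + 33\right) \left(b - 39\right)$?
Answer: $729$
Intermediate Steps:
$M = 1$ ($M = \sqrt{1} = 1$)
$S{\left(b \right)} = \left(-39 + b\right) \left(33 + b\right)$ ($S{\left(b \right)} = \left(33 + b\right) \left(-39 + b\right) = \left(-39 + b\right) \left(33 + b\right)$)
$I{\left(M \right)} S{\left(-42 \right)} = 1^{2} \left(-1287 + \left(-42\right)^{2} - -252\right) = 1 \left(-1287 + 1764 + 252\right) = 1 \cdot 729 = 729$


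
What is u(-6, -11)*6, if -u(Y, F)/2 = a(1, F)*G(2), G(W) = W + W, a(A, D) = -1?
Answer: 48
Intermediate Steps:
G(W) = 2*W
u(Y, F) = 8 (u(Y, F) = -(-2)*2*2 = -(-2)*4 = -2*(-4) = 8)
u(-6, -11)*6 = 8*6 = 48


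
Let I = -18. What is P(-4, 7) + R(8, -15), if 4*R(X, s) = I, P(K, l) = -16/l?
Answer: -95/14 ≈ -6.7857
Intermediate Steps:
R(X, s) = -9/2 (R(X, s) = (¼)*(-18) = -9/2)
P(-4, 7) + R(8, -15) = -16/7 - 9/2 = -95/14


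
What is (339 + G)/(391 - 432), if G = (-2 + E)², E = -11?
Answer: -508/41 ≈ -12.390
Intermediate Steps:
G = 169 (G = (-2 - 11)² = (-13)² = 169)
(339 + G)/(391 - 432) = (339 + 169)/(391 - 432) = 508/(-41) = 508*(-1/41) = -508/41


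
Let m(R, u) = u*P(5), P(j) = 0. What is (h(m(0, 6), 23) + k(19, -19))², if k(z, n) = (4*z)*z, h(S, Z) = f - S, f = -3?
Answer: 2076481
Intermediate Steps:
m(R, u) = 0 (m(R, u) = u*0 = 0)
h(S, Z) = -3 - S
k(z, n) = 4*z²
(h(m(0, 6), 23) + k(19, -19))² = ((-3 - 1*0) + 4*19²)² = ((-3 + 0) + 4*361)² = (-3 + 1444)² = 1441² = 2076481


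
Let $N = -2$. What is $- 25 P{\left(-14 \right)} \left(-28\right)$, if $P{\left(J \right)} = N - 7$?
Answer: $-6300$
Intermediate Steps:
$P{\left(J \right)} = -9$ ($P{\left(J \right)} = -2 - 7 = -9$)
$- 25 P{\left(-14 \right)} \left(-28\right) = \left(-25\right) \left(-9\right) \left(-28\right) = 225 \left(-28\right) = -6300$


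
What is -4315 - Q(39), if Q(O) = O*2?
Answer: -4393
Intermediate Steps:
Q(O) = 2*O
-4315 - Q(39) = -4315 - 2*39 = -4315 - 1*78 = -4315 - 78 = -4393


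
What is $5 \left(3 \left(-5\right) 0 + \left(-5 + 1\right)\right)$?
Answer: $-20$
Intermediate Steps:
$5 \left(3 \left(-5\right) 0 + \left(-5 + 1\right)\right) = 5 \left(\left(-15\right) 0 - 4\right) = 5 \left(0 - 4\right) = 5 \left(-4\right) = -20$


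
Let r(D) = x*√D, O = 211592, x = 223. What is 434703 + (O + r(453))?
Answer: 646295 + 223*√453 ≈ 6.5104e+5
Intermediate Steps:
r(D) = 223*√D
434703 + (O + r(453)) = 434703 + (211592 + 223*√453) = 646295 + 223*√453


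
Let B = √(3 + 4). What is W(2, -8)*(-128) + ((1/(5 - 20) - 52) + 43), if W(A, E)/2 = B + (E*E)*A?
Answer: -491656/15 - 256*√7 ≈ -33454.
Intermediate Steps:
B = √7 ≈ 2.6458
W(A, E) = 2*√7 + 2*A*E² (W(A, E) = 2*(√7 + (E*E)*A) = 2*(√7 + E²*A) = 2*(√7 + A*E²) = 2*√7 + 2*A*E²)
W(2, -8)*(-128) + ((1/(5 - 20) - 52) + 43) = (2*√7 + 2*2*(-8)²)*(-128) + ((1/(5 - 20) - 52) + 43) = (2*√7 + 2*2*64)*(-128) + ((1/(-15) - 52) + 43) = (2*√7 + 256)*(-128) + ((-1/15 - 52) + 43) = (256 + 2*√7)*(-128) + (-781/15 + 43) = (-32768 - 256*√7) - 136/15 = -491656/15 - 256*√7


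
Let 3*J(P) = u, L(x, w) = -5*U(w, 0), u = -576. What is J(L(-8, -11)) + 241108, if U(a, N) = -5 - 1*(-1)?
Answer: 240916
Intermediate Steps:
U(a, N) = -4 (U(a, N) = -5 + 1 = -4)
L(x, w) = 20 (L(x, w) = -5*(-4) = 20)
J(P) = -192 (J(P) = (1/3)*(-576) = -192)
J(L(-8, -11)) + 241108 = -192 + 241108 = 240916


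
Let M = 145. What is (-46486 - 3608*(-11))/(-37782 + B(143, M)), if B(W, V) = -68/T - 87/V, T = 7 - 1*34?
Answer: 917730/5100311 ≈ 0.17994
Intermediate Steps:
T = -27 (T = 7 - 34 = -27)
B(W, V) = 68/27 - 87/V (B(W, V) = -68/(-27) - 87/V = -68*(-1/27) - 87/V = 68/27 - 87/V)
(-46486 - 3608*(-11))/(-37782 + B(143, M)) = (-46486 - 3608*(-11))/(-37782 + (68/27 - 87/145)) = (-46486 + 39688)/(-37782 + (68/27 - 87*1/145)) = -6798/(-37782 + (68/27 - ⅗)) = -6798/(-37782 + 259/135) = -6798/(-5100311/135) = -6798*(-135/5100311) = 917730/5100311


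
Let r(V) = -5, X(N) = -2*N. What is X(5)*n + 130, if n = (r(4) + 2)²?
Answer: 40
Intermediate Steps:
n = 9 (n = (-5 + 2)² = (-3)² = 9)
X(5)*n + 130 = -2*5*9 + 130 = -10*9 + 130 = -90 + 130 = 40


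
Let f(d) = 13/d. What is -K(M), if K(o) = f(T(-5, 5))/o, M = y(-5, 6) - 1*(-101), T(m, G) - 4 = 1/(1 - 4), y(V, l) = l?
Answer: -39/1177 ≈ -0.033135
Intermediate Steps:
T(m, G) = 11/3 (T(m, G) = 4 + 1/(1 - 4) = 4 + 1/(-3) = 4 - 1/3 = 11/3)
M = 107 (M = 6 - 1*(-101) = 6 + 101 = 107)
K(o) = 39/(11*o) (K(o) = (13/(11/3))/o = (13*(3/11))/o = 39/(11*o))
-K(M) = -39/(11*107) = -1*39/1177 = -39/1177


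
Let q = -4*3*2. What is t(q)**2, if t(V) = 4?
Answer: 16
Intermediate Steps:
q = -24 (q = -12*2 = -24)
t(q)**2 = 4**2 = 16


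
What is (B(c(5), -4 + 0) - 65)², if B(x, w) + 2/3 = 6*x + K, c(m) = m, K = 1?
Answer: 10816/9 ≈ 1201.8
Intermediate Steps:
B(x, w) = ⅓ + 6*x (B(x, w) = -⅔ + (6*x + 1) = -⅔ + (1 + 6*x) = ⅓ + 6*x)
(B(c(5), -4 + 0) - 65)² = ((⅓ + 6*5) - 65)² = ((⅓ + 30) - 65)² = (91/3 - 65)² = (-104/3)² = 10816/9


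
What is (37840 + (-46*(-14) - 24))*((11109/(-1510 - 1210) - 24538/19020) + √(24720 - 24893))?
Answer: -8911071107/43112 + 38460*I*√173 ≈ -2.067e+5 + 5.0586e+5*I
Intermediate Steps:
(37840 + (-46*(-14) - 24))*((11109/(-1510 - 1210) - 24538/19020) + √(24720 - 24893)) = (37840 + (644 - 24))*((11109/(-2720) - 24538*1/19020) + √(-173)) = (37840 + 620)*((11109*(-1/2720) - 12269/9510) + I*√173) = 38460*((-11109/2720 - 12269/9510) + I*√173) = 38460*(-13901827/2586720 + I*√173) = -8911071107/43112 + 38460*I*√173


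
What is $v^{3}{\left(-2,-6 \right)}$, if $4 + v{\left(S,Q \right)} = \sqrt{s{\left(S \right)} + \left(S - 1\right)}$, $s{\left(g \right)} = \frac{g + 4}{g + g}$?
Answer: $-22 + \frac{89 i \sqrt{14}}{4} \approx -22.0 + 83.252 i$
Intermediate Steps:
$s{\left(g \right)} = \frac{4 + g}{2 g}$
$v{\left(S,Q \right)} = -4 + \sqrt{-1 + S + \frac{4 + S}{2 S}}$ ($v{\left(S,Q \right)} = -4 + \sqrt{\frac{4 + S}{2 S} + \left(S - 1\right)} = -4 + \sqrt{\frac{4 + S}{2 S} + \left(-1 + S\right)} = -4 + \sqrt{-1 + S + \frac{4 + S}{2 S}}$)
$v^{3}{\left(-2,-6 \right)} = \left(-4 + \frac{\sqrt{-2 + 4 \left(-2\right) + \frac{8}{-2}}}{2}\right)^{3} = \left(-4 + \frac{\sqrt{-2 - 8 + 8 \left(- \frac{1}{2}\right)}}{2}\right)^{3} = \left(-4 + \frac{\sqrt{-2 - 8 - 4}}{2}\right)^{3} = \left(-4 + \frac{\sqrt{-14}}{2}\right)^{3} = \left(-4 + \frac{i \sqrt{14}}{2}\right)^{3}$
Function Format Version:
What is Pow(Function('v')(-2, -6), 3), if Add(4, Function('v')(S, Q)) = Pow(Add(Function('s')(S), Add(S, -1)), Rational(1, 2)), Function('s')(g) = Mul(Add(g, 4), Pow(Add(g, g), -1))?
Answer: Add(-22, Mul(Rational(89, 4), I, Pow(14, Rational(1, 2)))) ≈ Add(-22.000, Mul(83.252, I))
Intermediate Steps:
Function('s')(g) = Mul(Rational(1, 2), Pow(g, -1), Add(4, g)) (Function('s')(g) = Mul(Add(4, g), Pow(Mul(2, g), -1)) = Mul(Add(4, g), Mul(Rational(1, 2), Pow(g, -1))) = Mul(Rational(1, 2), Pow(g, -1), Add(4, g)))
Function('v')(S, Q) = Add(-4, Pow(Add(-1, S, Mul(Rational(1, 2), Pow(S, -1), Add(4, S))), Rational(1, 2))) (Function('v')(S, Q) = Add(-4, Pow(Add(Mul(Rational(1, 2), Pow(S, -1), Add(4, S)), Add(S, -1)), Rational(1, 2))) = Add(-4, Pow(Add(Mul(Rational(1, 2), Pow(S, -1), Add(4, S)), Add(-1, S)), Rational(1, 2))) = Add(-4, Pow(Add(-1, S, Mul(Rational(1, 2), Pow(S, -1), Add(4, S))), Rational(1, 2))))
Pow(Function('v')(-2, -6), 3) = Pow(Add(-4, Mul(Rational(1, 2), Pow(Add(-2, Mul(4, -2), Mul(8, Pow(-2, -1))), Rational(1, 2)))), 3) = Pow(Add(-4, Mul(Rational(1, 2), Pow(Add(-2, -8, Mul(8, Rational(-1, 2))), Rational(1, 2)))), 3) = Pow(Add(-4, Mul(Rational(1, 2), Pow(Add(-2, -8, -4), Rational(1, 2)))), 3) = Pow(Add(-4, Mul(Rational(1, 2), Pow(-14, Rational(1, 2)))), 3) = Pow(Add(-4, Mul(Rational(1, 2), Mul(I, Pow(14, Rational(1, 2))))), 3) = Pow(Add(-4, Mul(Rational(1, 2), I, Pow(14, Rational(1, 2)))), 3)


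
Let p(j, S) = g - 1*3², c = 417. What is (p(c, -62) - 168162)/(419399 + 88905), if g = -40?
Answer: -168211/508304 ≈ -0.33093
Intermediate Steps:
p(j, S) = -49 (p(j, S) = -40 - 1*3² = -40 - 1*9 = -40 - 9 = -49)
(p(c, -62) - 168162)/(419399 + 88905) = (-49 - 168162)/(419399 + 88905) = -168211/508304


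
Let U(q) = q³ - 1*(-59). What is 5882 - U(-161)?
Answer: 4179104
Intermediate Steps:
U(q) = 59 + q³ (U(q) = q³ + 59 = 59 + q³)
5882 - U(-161) = 5882 - (59 + (-161)³) = 5882 - (59 - 4173281) = 5882 - 1*(-4173222) = 5882 + 4173222 = 4179104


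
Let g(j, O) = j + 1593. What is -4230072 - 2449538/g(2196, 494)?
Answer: -16030192346/3789 ≈ -4.2307e+6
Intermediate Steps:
g(j, O) = 1593 + j
-4230072 - 2449538/g(2196, 494) = -4230072 - 2449538/(1593 + 2196) = -4230072 - 2449538/3789 = -16030192346/3789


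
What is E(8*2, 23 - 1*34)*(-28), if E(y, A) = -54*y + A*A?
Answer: 20804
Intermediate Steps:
E(y, A) = A**2 - 54*y (E(y, A) = -54*y + A**2 = A**2 - 54*y)
E(8*2, 23 - 1*34)*(-28) = ((23 - 1*34)**2 - 432*2)*(-28) = ((23 - 34)**2 - 54*16)*(-28) = ((-11)**2 - 864)*(-28) = (121 - 864)*(-28) = -743*(-28) = 20804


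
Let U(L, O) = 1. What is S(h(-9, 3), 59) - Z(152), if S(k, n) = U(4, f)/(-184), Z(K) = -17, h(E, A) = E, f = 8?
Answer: 3127/184 ≈ 16.995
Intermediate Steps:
S(k, n) = -1/184 (S(k, n) = 1/(-184) = 1*(-1/184) = -1/184)
S(h(-9, 3), 59) - Z(152) = -1/184 - 1*(-17) = -1/184 + 17 = 3127/184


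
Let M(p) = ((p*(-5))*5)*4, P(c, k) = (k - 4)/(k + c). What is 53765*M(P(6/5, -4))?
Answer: -107530000/7 ≈ -1.5361e+7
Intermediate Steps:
P(c, k) = (-4 + k)/(c + k)
M(p) = -100*p (M(p) = (-5*p*5)*4 = -25*p*4 = -100*p)
53765*M(P(6/5, -4)) = 53765*(-100*(-4 - 4)/(6/5 - 4)) = 53765*(-100*(-8)/(6*(1/5) - 4)) = 53765*(-100*(-8)/(6/5 - 4)) = 53765*(-100*(-8)/(-14/5)) = 53765*(-(-250)*(-8)/7) = 53765*(-100*20/7) = 53765*(-2000/7) = -107530000/7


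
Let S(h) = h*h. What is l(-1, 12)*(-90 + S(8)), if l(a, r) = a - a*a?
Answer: 52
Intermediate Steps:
l(a, r) = a - a**2
S(h) = h**2
l(-1, 12)*(-90 + S(8)) = (-(1 - 1*(-1)))*(-90 + 8**2) = (-(1 + 1))*(-90 + 64) = -1*2*(-26) = -2*(-26) = 52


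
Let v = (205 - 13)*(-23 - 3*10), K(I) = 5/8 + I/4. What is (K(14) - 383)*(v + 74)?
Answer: 15309581/4 ≈ 3.8274e+6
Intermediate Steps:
K(I) = 5/8 + I/4 (K(I) = 5*(⅛) + I*(¼) = 5/8 + I/4)
v = -10176 (v = 192*(-23 - 30) = 192*(-53) = -10176)
(K(14) - 383)*(v + 74) = ((5/8 + (¼)*14) - 383)*(-10176 + 74) = ((5/8 + 7/2) - 383)*(-10102) = (33/8 - 383)*(-10102) = -3031/8*(-10102) = 15309581/4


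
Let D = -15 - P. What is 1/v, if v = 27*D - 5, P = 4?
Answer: -1/518 ≈ -0.0019305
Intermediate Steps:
D = -19 (D = -15 - 1*4 = -15 - 4 = -19)
v = -518 (v = 27*(-19) - 5 = -513 - 5 = -518)
1/v = 1/(-518) = -1/518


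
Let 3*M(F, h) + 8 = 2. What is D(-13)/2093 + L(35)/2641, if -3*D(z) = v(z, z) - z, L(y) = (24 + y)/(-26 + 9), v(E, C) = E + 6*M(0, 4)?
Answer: 56101/93969421 ≈ 0.00059701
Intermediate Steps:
M(F, h) = -2 (M(F, h) = -8/3 + (⅓)*2 = -8/3 + ⅔ = -2)
v(E, C) = -12 + E (v(E, C) = E + 6*(-2) = E - 12 = -12 + E)
L(y) = -24/17 - y/17 (L(y) = (24 + y)/(-17) = (24 + y)*(-1/17) = -24/17 - y/17)
D(z) = 4 (D(z) = -((-12 + z) - z)/3 = -⅓*(-12) = 4)
D(-13)/2093 + L(35)/2641 = 4/2093 + (-24/17 - 1/17*35)/2641 = 4*(1/2093) + (-24/17 - 35/17)*(1/2641) = 4/2093 - 59/17*1/2641 = 4/2093 - 59/44897 = 56101/93969421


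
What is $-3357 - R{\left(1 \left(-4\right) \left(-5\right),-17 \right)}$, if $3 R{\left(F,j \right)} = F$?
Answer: $- \frac{10091}{3} \approx -3363.7$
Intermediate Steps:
$R{\left(F,j \right)} = \frac{F}{3}$
$-3357 - R{\left(1 \left(-4\right) \left(-5\right),-17 \right)} = -3357 - \frac{1 \left(-4\right) \left(-5\right)}{3} = -3357 - \frac{\left(-4\right) \left(-5\right)}{3} = -3357 - \frac{1}{3} \cdot 20 = -3357 - \frac{20}{3} = - \frac{10091}{3}$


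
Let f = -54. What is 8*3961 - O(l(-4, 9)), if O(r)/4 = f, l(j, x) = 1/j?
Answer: 31904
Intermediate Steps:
O(r) = -216 (O(r) = 4*(-54) = -216)
8*3961 - O(l(-4, 9)) = 8*3961 - 1*(-216) = 31688 + 216 = 31904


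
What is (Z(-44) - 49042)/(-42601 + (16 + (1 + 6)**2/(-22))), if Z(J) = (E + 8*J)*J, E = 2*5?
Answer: 747868/936919 ≈ 0.79822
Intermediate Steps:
E = 10
Z(J) = J*(10 + 8*J) (Z(J) = (10 + 8*J)*J = J*(10 + 8*J))
(Z(-44) - 49042)/(-42601 + (16 + (1 + 6)**2/(-22))) = (2*(-44)*(5 + 4*(-44)) - 49042)/(-42601 + (16 + (1 + 6)**2/(-22))) = (2*(-44)*(5 - 176) - 49042)/(-42601 + (16 - 1/22*7**2)) = (2*(-44)*(-171) - 49042)/(-42601 + (16 - 1/22*49)) = (15048 - 49042)/(-42601 + (16 - 49/22)) = -33994/(-42601 + 303/22) = -33994/(-936919/22) = -33994*(-22/936919) = 747868/936919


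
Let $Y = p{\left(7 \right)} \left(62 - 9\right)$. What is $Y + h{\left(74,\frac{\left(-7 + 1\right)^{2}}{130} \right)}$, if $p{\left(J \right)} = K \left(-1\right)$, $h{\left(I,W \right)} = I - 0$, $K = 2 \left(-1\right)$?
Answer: $180$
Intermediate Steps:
$K = -2$
$h{\left(I,W \right)} = I$ ($h{\left(I,W \right)} = I + 0 = I$)
$p{\left(J \right)} = 2$ ($p{\left(J \right)} = \left(-2\right) \left(-1\right) = 2$)
$Y = 106$ ($Y = 2 \left(62 - 9\right) = 2 \cdot 53 = 106$)
$Y + h{\left(74,\frac{\left(-7 + 1\right)^{2}}{130} \right)} = 106 + 74 = 180$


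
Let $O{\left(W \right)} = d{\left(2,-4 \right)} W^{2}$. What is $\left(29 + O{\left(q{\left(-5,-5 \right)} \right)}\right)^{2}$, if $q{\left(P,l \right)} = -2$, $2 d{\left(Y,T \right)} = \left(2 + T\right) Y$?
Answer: $441$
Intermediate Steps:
$d{\left(Y,T \right)} = \frac{Y \left(2 + T\right)}{2}$ ($d{\left(Y,T \right)} = \frac{\left(2 + T\right) Y}{2} = \frac{Y \left(2 + T\right)}{2}$)
$O{\left(W \right)} = - 2 W^{2}$ ($O{\left(W \right)} = \frac{1}{2} \cdot 2 \left(2 - 4\right) W^{2} = \frac{1}{2} \cdot 2 \left(-2\right) W^{2} = - 2 W^{2}$)
$\left(29 + O{\left(q{\left(-5,-5 \right)} \right)}\right)^{2} = \left(29 - 2 \left(-2\right)^{2}\right)^{2} = \left(29 - 8\right)^{2} = 21^{2} = 441$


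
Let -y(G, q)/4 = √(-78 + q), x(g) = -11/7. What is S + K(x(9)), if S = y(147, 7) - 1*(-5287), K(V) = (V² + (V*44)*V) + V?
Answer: 264431/49 - 4*I*√71 ≈ 5396.6 - 33.705*I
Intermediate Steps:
x(g) = -11/7 (x(g) = -11*⅐ = -11/7)
y(G, q) = -4*√(-78 + q)
K(V) = V + 45*V² (K(V) = (V² + (44*V)*V) + V = (V² + 44*V²) + V = 45*V² + V = V + 45*V²)
S = 5287 - 4*I*√71 (S = -4*√(-78 + 7) - 1*(-5287) = -4*I*√71 + 5287 = 5287 - 4*I*√71 ≈ 5287.0 - 33.705*I)
S + K(x(9)) = (5287 - 4*I*√71) - 11*(1 + 45*(-11/7))/7 = (5287 - 4*I*√71) - 11*(1 - 495/7)/7 = (5287 - 4*I*√71) - 11/7*(-488/7) = (5287 - 4*I*√71) + 5368/49 = 264431/49 - 4*I*√71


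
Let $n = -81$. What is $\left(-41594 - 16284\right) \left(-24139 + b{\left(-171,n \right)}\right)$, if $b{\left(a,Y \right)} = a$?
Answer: $1407014180$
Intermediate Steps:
$\left(-41594 - 16284\right) \left(-24139 + b{\left(-171,n \right)}\right) = \left(-41594 - 16284\right) \left(-24139 - 171\right) = \left(-57878\right) \left(-24310\right) = 1407014180$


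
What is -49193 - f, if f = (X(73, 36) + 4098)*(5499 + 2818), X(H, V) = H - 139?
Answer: -33583337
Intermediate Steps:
X(H, V) = -139 + H
f = 33534144 (f = ((-139 + 73) + 4098)*(5499 + 2818) = (-66 + 4098)*8317 = 4032*8317 = 33534144)
-49193 - f = -49193 - 1*33534144 = -49193 - 33534144 = -33583337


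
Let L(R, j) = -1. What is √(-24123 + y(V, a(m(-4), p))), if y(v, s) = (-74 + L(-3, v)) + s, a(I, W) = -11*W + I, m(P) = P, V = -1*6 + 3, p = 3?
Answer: I*√24235 ≈ 155.68*I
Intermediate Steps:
V = -3 (V = -6 + 3 = -3)
a(I, W) = I - 11*W
y(v, s) = -75 + s (y(v, s) = (-74 - 1) + s = -75 + s)
√(-24123 + y(V, a(m(-4), p))) = √(-24123 + (-75 + (-4 - 11*3))) = √(-24123 + (-75 + (-4 - 33))) = √(-24123 + (-75 - 37)) = √(-24123 - 112) = √(-24235) = I*√24235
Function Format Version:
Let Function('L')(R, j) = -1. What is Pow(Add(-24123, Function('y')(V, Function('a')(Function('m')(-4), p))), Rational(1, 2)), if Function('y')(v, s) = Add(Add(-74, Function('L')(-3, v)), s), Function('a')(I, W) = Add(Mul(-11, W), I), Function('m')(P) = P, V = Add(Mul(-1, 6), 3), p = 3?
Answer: Mul(I, Pow(24235, Rational(1, 2))) ≈ Mul(155.68, I)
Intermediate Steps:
V = -3 (V = Add(-6, 3) = -3)
Function('a')(I, W) = Add(I, Mul(-11, W))
Function('y')(v, s) = Add(-75, s) (Function('y')(v, s) = Add(Add(-74, -1), s) = Add(-75, s))
Pow(Add(-24123, Function('y')(V, Function('a')(Function('m')(-4), p))), Rational(1, 2)) = Pow(Add(-24123, Add(-75, Add(-4, Mul(-11, 3)))), Rational(1, 2)) = Pow(Add(-24123, Add(-75, Add(-4, -33))), Rational(1, 2)) = Pow(Add(-24123, Add(-75, -37)), Rational(1, 2)) = Pow(Add(-24123, -112), Rational(1, 2)) = Pow(-24235, Rational(1, 2)) = Mul(I, Pow(24235, Rational(1, 2)))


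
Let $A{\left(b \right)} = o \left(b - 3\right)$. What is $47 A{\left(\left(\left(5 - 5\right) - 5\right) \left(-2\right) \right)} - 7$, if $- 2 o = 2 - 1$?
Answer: $- \frac{343}{2} \approx -171.5$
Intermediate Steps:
$o = - \frac{1}{2}$ ($o = - \frac{2 - 1}{2} = \left(- \frac{1}{2}\right) 1 = - \frac{1}{2} \approx -0.5$)
$A{\left(b \right)} = \frac{3}{2} - \frac{b}{2}$ ($A{\left(b \right)} = - \frac{b - 3}{2} = - \frac{-3 + b}{2} = \frac{3}{2} - \frac{b}{2}$)
$47 A{\left(\left(\left(5 - 5\right) - 5\right) \left(-2\right) \right)} - 7 = 47 \left(\frac{3}{2} - \frac{\left(\left(5 - 5\right) - 5\right) \left(-2\right)}{2}\right) - 7 = 47 \left(\frac{3}{2} - \frac{\left(0 - 5\right) \left(-2\right)}{2}\right) - 7 = 47 \left(\frac{3}{2} - \frac{\left(-5\right) \left(-2\right)}{2}\right) - 7 = 47 \left(\frac{3}{2} - 5\right) - 7 = 47 \left(- \frac{7}{2}\right) - 7 = - \frac{329}{2} - 7 = - \frac{343}{2}$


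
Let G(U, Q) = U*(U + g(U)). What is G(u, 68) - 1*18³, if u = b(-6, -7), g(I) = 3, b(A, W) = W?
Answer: -5804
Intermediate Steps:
u = -7
G(U, Q) = U*(3 + U) (G(U, Q) = U*(U + 3) = U*(3 + U))
G(u, 68) - 1*18³ = -7*(3 - 7) - 1*18³ = -7*(-4) - 1*5832 = 28 - 5832 = -5804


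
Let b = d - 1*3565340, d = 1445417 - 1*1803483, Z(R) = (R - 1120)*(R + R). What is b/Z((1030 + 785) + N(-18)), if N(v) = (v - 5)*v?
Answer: -653901/823987 ≈ -0.79358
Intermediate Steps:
N(v) = v*(-5 + v) (N(v) = (-5 + v)*v = v*(-5 + v))
Z(R) = 2*R*(-1120 + R) (Z(R) = (-1120 + R)*(2*R) = 2*R*(-1120 + R))
d = -358066 (d = 1445417 - 1803483 = -358066)
b = -3923406 (b = -358066 - 1*3565340 = -358066 - 3565340 = -3923406)
b/Z((1030 + 785) + N(-18)) = -3923406*1/(2*(-1120 + ((1030 + 785) - 18*(-5 - 18)))*((1030 + 785) - 18*(-5 - 18))) = -3923406*1/(2*(-1120 + (1815 - 18*(-23)))*(1815 - 18*(-23))) = -3923406*1/(2*(-1120 + (1815 + 414))*(1815 + 414)) = -3923406*1/(4458*(-1120 + 2229)) = -3923406/(2*2229*1109) = -3923406/4943922 = -3923406*1/4943922 = -653901/823987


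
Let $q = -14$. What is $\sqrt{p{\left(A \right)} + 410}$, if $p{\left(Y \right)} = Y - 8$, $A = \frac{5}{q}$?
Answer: $\frac{\sqrt{78722}}{14} \approx 20.041$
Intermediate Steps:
$A = - \frac{5}{14}$ ($A = \frac{5}{-14} = 5 \left(- \frac{1}{14}\right) = - \frac{5}{14} \approx -0.35714$)
$p{\left(Y \right)} = -8 + Y$ ($p{\left(Y \right)} = Y - 8 = -8 + Y$)
$\sqrt{p{\left(A \right)} + 410} = \sqrt{\left(-8 - \frac{5}{14}\right) + 410} = \sqrt{- \frac{117}{14} + 410} = \sqrt{\frac{5623}{14}} = \frac{\sqrt{78722}}{14}$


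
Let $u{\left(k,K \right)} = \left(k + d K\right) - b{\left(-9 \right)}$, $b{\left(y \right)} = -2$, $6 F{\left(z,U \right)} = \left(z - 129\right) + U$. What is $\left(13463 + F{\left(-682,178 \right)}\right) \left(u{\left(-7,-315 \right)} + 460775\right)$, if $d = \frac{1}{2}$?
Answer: $\frac{24610525875}{4} \approx 6.1526 \cdot 10^{9}$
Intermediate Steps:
$F{\left(z,U \right)} = - \frac{43}{2} + \frac{U}{6} + \frac{z}{6}$ ($F{\left(z,U \right)} = \frac{\left(z - 129\right) + U}{6} = \frac{\left(-129 + z\right) + U}{6} = \frac{-129 + U + z}{6} = - \frac{43}{2} + \frac{U}{6} + \frac{z}{6}$)
$d = \frac{1}{2} \approx 0.5$
$u{\left(k,K \right)} = 2 + k + \frac{K}{2}$ ($u{\left(k,K \right)} = \left(k + \frac{K}{2}\right) - -2 = \left(k + \frac{K}{2}\right) + 2 = 2 + k + \frac{K}{2}$)
$\left(13463 + F{\left(-682,178 \right)}\right) \left(u{\left(-7,-315 \right)} + 460775\right) = \left(13463 + \left(- \frac{43}{2} + \frac{1}{6} \cdot 178 + \frac{1}{6} \left(-682\right)\right)\right) \left(\left(2 - 7 + \frac{1}{2} \left(-315\right)\right) + 460775\right) = \left(13463 - \frac{211}{2}\right) \left(\left(2 - 7 - \frac{315}{2}\right) + 460775\right) = \left(13463 - \frac{211}{2}\right) \left(- \frac{325}{2} + 460775\right) = \frac{26715}{2} \cdot \frac{921225}{2} = \frac{24610525875}{4}$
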